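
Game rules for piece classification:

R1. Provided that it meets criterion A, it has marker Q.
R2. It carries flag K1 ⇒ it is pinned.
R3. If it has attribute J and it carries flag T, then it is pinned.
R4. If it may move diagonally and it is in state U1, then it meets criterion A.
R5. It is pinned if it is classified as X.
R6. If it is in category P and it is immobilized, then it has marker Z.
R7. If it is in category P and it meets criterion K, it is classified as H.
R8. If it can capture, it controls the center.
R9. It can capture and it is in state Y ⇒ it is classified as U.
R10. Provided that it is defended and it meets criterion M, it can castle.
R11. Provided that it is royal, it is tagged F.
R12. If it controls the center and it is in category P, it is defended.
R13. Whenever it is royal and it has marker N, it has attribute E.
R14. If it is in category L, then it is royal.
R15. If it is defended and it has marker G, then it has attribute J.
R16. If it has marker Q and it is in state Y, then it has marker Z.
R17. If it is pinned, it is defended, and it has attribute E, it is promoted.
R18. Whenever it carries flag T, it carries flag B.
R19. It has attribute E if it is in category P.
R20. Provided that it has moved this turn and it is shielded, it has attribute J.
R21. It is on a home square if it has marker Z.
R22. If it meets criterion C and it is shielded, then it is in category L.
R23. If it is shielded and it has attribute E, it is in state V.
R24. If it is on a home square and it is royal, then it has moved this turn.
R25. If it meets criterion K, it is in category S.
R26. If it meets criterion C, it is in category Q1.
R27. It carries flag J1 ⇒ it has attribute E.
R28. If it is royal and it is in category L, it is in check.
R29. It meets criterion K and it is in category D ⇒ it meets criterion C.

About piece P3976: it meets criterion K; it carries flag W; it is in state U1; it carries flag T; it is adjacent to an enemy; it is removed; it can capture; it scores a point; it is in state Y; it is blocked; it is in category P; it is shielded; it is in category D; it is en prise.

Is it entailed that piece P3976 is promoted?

No

Forward chaining from the given facts derives: is classified as H, controls the center, is classified as U, is defended, carries flag B, has attribute E, is in state V, is in category S, meets criterion C, is in category L, is in category Q1, is royal, is in check, is tagged F.
The only rule concluding "it is promoted" is R17, which needs "it is pinned"; that is never established.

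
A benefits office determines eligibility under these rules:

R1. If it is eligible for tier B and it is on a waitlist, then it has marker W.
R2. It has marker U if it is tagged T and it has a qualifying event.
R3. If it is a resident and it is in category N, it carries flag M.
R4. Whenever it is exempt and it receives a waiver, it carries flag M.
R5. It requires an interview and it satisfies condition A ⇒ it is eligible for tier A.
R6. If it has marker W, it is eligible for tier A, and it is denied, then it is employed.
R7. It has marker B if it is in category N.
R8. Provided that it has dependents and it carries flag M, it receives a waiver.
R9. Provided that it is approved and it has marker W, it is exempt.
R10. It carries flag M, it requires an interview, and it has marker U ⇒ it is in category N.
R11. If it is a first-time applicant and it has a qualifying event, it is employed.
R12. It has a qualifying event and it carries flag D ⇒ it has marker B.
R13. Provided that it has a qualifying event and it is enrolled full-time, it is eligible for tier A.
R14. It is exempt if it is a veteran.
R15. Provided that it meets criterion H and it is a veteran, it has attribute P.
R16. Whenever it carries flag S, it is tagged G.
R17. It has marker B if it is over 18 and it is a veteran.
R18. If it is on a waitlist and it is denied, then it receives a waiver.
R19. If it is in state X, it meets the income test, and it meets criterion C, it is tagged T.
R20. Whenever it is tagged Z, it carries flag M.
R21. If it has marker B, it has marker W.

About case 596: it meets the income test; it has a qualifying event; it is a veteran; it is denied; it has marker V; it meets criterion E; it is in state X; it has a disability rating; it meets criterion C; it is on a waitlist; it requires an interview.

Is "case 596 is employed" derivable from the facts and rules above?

Forward chaining from the given facts derives: is exempt, receives a waiver, is tagged T, has marker U, carries flag M, is in category N, has marker B, has marker W.
Rules concluding "it is employed": R6 needs "it is eligible for tier A"; R11 needs "it is a first-time applicant" — none of these are established.

No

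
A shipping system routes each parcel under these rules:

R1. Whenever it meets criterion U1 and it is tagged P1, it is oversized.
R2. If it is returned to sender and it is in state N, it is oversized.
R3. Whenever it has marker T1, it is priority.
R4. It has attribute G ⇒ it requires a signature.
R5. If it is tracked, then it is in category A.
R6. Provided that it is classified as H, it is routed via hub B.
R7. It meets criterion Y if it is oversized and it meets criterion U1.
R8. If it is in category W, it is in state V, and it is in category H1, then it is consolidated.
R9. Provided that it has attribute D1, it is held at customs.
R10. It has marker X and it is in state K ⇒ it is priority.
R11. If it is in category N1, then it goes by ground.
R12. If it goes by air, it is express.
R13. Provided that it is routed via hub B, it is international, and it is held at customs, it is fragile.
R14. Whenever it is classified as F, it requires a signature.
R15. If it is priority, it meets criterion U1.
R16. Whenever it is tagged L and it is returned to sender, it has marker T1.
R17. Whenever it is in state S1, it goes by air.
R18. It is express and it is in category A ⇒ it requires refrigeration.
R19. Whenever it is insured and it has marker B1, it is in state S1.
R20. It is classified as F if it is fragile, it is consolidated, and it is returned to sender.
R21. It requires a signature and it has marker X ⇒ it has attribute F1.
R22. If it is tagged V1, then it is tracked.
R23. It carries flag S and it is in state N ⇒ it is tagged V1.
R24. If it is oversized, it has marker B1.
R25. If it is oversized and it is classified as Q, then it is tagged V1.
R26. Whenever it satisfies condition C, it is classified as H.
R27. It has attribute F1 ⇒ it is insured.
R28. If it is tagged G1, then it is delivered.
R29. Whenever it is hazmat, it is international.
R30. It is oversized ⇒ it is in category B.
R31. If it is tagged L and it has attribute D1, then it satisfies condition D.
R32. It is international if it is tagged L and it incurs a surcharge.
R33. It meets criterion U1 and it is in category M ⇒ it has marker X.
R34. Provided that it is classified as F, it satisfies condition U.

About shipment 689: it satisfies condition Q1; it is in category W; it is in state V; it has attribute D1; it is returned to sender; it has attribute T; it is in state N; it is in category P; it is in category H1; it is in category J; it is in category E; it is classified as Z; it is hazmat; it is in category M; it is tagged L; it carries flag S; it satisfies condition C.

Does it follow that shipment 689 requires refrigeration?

By R2 (it is returned to sender, it is in state N): it is oversized.
By R8 (it is in category W, it is in state V, it is in category H1): it is consolidated.
By R9 (it has attribute D1): it is held at customs.
By R16 (it is tagged L, it is returned to sender): it has marker T1.
By R23 (it carries flag S, it is in state N): it is tagged V1.
By R24 (it is oversized): it has marker B1.
By R26 (it satisfies condition C): it is classified as H.
By R29 (it is hazmat): it is international.
By R3 (it has marker T1): it is priority.
By R6 (it is classified as H): it is routed via hub B.
By R13 (it is routed via hub B, it is international, it is held at customs): it is fragile.
By R15 (it is priority): it meets criterion U1.
By R20 (it is fragile, it is consolidated, it is returned to sender): it is classified as F.
By R22 (it is tagged V1): it is tracked.
By R33 (it meets criterion U1, it is in category M): it has marker X.
By R5 (it is tracked): it is in category A.
By R14 (it is classified as F): it requires a signature.
By R21 (it requires a signature, it has marker X): it has attribute F1.
By R27 (it has attribute F1): it is insured.
By R19 (it is insured, it has marker B1): it is in state S1.
By R17 (it is in state S1): it goes by air.
By R12 (it goes by air): it is express.
By R18 (it is express, it is in category A): it requires refrigeration.

Yes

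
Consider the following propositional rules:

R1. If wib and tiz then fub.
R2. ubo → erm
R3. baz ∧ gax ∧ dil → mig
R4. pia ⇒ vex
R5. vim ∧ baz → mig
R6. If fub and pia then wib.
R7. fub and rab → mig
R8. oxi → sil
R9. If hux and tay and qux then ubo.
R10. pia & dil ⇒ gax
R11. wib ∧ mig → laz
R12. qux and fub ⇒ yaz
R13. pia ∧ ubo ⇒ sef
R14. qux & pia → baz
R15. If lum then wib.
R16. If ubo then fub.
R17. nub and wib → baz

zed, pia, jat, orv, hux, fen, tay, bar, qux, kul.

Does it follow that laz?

Forward chaining from the given facts derives: vex, ubo, sef, baz, fub, erm, wib, yaz.
The only rule concluding laz is R11, which needs mig; that is never established.

No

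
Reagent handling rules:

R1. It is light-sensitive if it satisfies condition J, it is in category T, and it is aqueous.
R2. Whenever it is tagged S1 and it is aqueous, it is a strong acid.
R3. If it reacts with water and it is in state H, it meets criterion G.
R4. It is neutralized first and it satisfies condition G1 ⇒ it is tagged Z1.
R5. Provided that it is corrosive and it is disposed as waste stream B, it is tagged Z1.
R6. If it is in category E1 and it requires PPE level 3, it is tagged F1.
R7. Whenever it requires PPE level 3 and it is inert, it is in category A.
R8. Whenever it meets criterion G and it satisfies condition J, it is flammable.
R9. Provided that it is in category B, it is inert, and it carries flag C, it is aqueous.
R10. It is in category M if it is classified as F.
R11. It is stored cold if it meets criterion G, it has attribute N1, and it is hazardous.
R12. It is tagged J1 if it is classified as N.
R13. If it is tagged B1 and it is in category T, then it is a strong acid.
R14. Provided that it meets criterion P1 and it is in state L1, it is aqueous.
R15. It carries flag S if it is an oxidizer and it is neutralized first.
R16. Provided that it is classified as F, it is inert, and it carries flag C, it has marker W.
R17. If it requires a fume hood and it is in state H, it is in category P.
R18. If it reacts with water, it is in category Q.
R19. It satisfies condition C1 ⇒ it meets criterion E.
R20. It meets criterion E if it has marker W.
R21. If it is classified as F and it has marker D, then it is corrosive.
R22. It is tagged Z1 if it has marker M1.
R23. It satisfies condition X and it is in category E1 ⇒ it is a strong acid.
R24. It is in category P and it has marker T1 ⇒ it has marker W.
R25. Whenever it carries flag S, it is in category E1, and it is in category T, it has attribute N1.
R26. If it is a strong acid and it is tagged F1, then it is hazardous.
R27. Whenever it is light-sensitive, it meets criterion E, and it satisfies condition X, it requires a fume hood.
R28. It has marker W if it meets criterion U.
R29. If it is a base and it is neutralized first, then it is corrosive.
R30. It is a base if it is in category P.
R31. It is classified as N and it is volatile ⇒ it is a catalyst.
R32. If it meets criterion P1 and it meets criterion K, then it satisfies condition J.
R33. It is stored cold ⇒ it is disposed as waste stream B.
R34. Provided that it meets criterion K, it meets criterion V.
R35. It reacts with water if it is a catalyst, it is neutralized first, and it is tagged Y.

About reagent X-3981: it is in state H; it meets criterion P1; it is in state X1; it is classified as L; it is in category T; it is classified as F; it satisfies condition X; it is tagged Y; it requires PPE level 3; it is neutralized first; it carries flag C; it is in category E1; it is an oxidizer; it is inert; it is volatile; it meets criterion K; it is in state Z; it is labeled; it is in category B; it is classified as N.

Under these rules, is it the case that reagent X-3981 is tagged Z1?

By R6 (it is in category E1, it requires PPE level 3): it is tagged F1.
By R9 (it is in category B, it is inert, it carries flag C): it is aqueous.
By R15 (it is an oxidizer, it is neutralized first): it carries flag S.
By R16 (it is classified as F, it is inert, it carries flag C): it has marker W.
By R20 (it has marker W): it meets criterion E.
By R23 (it satisfies condition X, it is in category E1): it is a strong acid.
By R25 (it carries flag S, it is in category E1, it is in category T): it has attribute N1.
By R26 (it is a strong acid, it is tagged F1): it is hazardous.
By R31 (it is classified as N, it is volatile): it is a catalyst.
By R32 (it meets criterion P1, it meets criterion K): it satisfies condition J.
By R35 (it is a catalyst, it is neutralized first, it is tagged Y): it reacts with water.
By R1 (it satisfies condition J, it is in category T, it is aqueous): it is light-sensitive.
By R3 (it reacts with water, it is in state H): it meets criterion G.
By R11 (it meets criterion G, it has attribute N1, it is hazardous): it is stored cold.
By R27 (it is light-sensitive, it meets criterion E, it satisfies condition X): it requires a fume hood.
By R33 (it is stored cold): it is disposed as waste stream B.
By R17 (it requires a fume hood, it is in state H): it is in category P.
By R30 (it is in category P): it is a base.
By R29 (it is a base, it is neutralized first): it is corrosive.
By R5 (it is corrosive, it is disposed as waste stream B): it is tagged Z1.

Yes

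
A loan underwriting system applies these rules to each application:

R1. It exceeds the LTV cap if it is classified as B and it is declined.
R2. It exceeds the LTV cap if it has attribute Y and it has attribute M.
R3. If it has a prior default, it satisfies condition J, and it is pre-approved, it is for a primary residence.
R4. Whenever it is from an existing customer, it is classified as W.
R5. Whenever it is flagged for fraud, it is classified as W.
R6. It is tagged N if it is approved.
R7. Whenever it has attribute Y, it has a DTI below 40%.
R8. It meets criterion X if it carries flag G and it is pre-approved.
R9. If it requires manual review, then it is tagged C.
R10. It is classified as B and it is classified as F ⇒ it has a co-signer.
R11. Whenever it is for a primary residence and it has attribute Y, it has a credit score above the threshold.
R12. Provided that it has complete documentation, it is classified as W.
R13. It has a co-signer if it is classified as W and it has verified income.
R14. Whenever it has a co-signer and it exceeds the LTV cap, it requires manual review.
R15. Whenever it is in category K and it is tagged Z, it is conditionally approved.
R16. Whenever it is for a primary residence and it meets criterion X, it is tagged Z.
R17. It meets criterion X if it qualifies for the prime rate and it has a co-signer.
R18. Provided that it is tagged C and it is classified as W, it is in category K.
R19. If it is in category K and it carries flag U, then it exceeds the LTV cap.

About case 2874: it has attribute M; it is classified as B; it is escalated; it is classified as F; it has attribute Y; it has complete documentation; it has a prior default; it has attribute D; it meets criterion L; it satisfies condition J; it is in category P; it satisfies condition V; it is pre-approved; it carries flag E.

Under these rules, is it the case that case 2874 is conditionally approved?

Forward chaining from the given facts derives: exceeds the LTV cap, is for a primary residence, has a DTI below 40%, has a co-signer, has a credit score above the threshold, is classified as W, requires manual review, is tagged C, is in category K.
The only rule concluding "it is conditionally approved" is R15, which needs "it is tagged Z"; that is never established.

No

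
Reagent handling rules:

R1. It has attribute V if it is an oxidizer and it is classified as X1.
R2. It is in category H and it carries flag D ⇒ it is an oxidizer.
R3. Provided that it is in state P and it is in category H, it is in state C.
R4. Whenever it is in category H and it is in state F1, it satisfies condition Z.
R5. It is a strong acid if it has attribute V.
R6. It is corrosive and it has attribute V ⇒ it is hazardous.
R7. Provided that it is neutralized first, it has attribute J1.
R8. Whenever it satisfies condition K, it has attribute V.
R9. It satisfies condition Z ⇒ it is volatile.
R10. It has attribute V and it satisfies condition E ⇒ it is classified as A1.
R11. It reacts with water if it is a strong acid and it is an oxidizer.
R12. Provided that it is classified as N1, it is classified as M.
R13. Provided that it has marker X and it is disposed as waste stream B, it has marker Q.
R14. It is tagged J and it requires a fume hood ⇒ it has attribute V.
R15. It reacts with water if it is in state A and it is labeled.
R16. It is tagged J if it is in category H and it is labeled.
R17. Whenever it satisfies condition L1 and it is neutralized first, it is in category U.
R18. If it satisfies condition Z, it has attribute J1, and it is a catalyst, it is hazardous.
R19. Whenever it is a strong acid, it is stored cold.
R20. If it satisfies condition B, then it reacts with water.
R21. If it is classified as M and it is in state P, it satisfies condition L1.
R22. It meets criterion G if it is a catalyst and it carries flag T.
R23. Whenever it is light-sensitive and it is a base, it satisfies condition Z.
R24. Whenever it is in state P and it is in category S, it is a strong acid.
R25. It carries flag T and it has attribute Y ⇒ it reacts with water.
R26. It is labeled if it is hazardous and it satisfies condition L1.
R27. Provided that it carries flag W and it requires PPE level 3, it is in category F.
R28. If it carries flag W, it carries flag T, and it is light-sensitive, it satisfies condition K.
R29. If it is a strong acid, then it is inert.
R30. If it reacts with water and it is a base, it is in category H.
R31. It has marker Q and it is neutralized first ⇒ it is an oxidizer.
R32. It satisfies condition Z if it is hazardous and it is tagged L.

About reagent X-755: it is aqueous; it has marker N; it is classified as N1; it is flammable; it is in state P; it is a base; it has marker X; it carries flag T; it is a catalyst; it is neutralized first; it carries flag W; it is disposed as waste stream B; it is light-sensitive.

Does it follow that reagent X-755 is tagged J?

By R7 (it is neutralized first): it has attribute J1.
By R12 (it is classified as N1): it is classified as M.
By R13 (it has marker X, it is disposed as waste stream B): it has marker Q.
By R21 (it is classified as M, it is in state P): it satisfies condition L1.
By R23 (it is light-sensitive, it is a base): it satisfies condition Z.
By R28 (it carries flag W, it carries flag T, it is light-sensitive): it satisfies condition K.
By R31 (it has marker Q, it is neutralized first): it is an oxidizer.
By R8 (it satisfies condition K): it has attribute V.
By R18 (it satisfies condition Z, it has attribute J1, it is a catalyst): it is hazardous.
By R26 (it is hazardous, it satisfies condition L1): it is labeled.
By R5 (it has attribute V): it is a strong acid.
By R11 (it is a strong acid, it is an oxidizer): it reacts with water.
By R30 (it reacts with water, it is a base): it is in category H.
By R16 (it is in category H, it is labeled): it is tagged J.

Yes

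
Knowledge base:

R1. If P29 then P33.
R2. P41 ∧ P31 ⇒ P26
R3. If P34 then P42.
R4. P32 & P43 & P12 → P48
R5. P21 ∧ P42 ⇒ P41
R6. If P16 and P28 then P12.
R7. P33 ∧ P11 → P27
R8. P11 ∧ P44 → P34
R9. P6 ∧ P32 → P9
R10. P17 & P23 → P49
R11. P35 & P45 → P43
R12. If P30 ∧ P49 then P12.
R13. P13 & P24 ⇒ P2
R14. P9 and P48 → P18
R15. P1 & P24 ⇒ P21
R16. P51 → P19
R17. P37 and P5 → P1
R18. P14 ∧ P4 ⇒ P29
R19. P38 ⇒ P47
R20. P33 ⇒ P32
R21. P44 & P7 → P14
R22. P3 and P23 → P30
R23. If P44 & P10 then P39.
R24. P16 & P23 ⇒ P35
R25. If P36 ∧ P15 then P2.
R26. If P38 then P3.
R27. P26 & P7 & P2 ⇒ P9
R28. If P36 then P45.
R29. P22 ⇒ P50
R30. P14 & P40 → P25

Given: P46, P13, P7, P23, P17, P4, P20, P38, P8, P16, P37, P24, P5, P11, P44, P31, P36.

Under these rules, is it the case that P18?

Yes

P34  (by R8: P11, P44)
P49  (by R10: P17, P23)
P2  (by R13: P13, P24)
P1  (by R17: P37, P5)
P14  (by R21: P44, P7)
P35  (by R24: P16, P23)
P3  (by R26: P38)
P45  (by R28: P36)
P42  (by R3: P34)
P43  (by R11: P35, P45)
P21  (by R15: P1, P24)
P29  (by R18: P14, P4)
P30  (by R22: P3, P23)
P33  (by R1: P29)
P41  (by R5: P21, P42)
P12  (by R12: P30, P49)
P32  (by R20: P33)
P26  (by R2: P41, P31)
P48  (by R4: P32, P43, P12)
P9  (by R27: P26, P7, P2)
P18  (by R14: P9, P48)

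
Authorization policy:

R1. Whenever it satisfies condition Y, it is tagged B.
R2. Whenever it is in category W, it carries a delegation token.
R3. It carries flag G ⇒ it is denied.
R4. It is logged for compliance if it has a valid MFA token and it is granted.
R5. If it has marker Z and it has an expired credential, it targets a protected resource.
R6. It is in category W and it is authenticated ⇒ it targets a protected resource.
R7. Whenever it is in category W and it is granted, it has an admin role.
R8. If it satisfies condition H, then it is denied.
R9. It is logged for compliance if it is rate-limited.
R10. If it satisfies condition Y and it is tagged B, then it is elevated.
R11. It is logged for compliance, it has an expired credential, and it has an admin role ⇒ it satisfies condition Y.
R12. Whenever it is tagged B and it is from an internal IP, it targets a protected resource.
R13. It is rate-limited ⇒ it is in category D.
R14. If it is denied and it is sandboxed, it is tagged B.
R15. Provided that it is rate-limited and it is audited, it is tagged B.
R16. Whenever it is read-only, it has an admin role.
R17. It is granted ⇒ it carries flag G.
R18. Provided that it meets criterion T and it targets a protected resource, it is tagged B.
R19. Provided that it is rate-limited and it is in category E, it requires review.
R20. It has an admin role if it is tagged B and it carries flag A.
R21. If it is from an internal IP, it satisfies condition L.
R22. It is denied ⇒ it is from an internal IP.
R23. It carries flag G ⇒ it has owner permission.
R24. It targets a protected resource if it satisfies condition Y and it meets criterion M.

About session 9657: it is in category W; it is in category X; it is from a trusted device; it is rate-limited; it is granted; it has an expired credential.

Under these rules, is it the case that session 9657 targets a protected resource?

Yes

By R7 (it is in category W, it is granted): it has an admin role.
By R9 (it is rate-limited): it is logged for compliance.
By R11 (it is logged for compliance, it has an expired credential, it has an admin role): it satisfies condition Y.
By R17 (it is granted): it carries flag G.
By R1 (it satisfies condition Y): it is tagged B.
By R3 (it carries flag G): it is denied.
By R22 (it is denied): it is from an internal IP.
By R12 (it is tagged B, it is from an internal IP): it targets a protected resource.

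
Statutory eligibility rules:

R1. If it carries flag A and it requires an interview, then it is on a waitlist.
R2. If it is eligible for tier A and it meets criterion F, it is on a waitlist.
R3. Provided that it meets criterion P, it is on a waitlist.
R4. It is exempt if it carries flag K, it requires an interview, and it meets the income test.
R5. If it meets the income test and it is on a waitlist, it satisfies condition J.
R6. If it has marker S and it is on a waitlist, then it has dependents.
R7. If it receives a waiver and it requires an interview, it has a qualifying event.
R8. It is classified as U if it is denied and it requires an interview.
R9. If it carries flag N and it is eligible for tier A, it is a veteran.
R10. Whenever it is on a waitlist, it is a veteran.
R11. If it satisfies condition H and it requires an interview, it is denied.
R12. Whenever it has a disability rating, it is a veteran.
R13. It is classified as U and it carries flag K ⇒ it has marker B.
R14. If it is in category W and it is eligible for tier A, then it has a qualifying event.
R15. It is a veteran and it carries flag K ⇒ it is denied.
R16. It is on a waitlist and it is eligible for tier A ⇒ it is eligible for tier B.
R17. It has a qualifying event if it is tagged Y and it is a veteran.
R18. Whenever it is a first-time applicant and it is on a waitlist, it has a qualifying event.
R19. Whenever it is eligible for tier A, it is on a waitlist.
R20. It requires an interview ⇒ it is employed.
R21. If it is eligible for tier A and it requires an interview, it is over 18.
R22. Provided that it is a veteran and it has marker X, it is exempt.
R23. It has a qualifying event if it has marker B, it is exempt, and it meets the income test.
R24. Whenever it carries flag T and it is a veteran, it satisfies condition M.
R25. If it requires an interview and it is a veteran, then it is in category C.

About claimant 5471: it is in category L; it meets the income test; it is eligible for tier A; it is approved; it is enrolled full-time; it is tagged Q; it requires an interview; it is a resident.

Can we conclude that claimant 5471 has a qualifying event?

Forward chaining from the given facts derives: is on a waitlist, is employed, is over 18, satisfies condition J, is a veteran, is eligible for tier B, is in category C.
Rules concluding "it has a qualifying event": R7 needs "it receives a waiver"; R14 needs "it is in category W"; R17 needs "it is tagged Y"; R18 needs "it is a first-time applicant"; R23 needs "it has marker B" — none of these are established.

No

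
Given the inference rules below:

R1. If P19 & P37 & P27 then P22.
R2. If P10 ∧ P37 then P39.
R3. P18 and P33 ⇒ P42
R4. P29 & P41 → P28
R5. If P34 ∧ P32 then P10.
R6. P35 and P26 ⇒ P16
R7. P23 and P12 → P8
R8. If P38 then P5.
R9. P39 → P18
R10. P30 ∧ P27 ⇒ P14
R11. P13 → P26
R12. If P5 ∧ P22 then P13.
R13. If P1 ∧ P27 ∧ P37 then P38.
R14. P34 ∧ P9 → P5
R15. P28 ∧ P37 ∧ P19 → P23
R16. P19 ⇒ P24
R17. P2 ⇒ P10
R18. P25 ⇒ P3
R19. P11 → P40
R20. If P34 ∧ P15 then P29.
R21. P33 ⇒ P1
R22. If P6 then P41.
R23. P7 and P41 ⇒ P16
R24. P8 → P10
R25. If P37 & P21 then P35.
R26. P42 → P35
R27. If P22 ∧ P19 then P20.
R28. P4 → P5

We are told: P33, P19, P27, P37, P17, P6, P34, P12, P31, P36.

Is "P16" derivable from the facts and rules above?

No

Forward chaining from the given facts derives: P22, P24, P1, P41, P20, P38, P5, P13, P26.
Rules concluding P16: R6 needs P35; R23 needs P7 — none of these are established.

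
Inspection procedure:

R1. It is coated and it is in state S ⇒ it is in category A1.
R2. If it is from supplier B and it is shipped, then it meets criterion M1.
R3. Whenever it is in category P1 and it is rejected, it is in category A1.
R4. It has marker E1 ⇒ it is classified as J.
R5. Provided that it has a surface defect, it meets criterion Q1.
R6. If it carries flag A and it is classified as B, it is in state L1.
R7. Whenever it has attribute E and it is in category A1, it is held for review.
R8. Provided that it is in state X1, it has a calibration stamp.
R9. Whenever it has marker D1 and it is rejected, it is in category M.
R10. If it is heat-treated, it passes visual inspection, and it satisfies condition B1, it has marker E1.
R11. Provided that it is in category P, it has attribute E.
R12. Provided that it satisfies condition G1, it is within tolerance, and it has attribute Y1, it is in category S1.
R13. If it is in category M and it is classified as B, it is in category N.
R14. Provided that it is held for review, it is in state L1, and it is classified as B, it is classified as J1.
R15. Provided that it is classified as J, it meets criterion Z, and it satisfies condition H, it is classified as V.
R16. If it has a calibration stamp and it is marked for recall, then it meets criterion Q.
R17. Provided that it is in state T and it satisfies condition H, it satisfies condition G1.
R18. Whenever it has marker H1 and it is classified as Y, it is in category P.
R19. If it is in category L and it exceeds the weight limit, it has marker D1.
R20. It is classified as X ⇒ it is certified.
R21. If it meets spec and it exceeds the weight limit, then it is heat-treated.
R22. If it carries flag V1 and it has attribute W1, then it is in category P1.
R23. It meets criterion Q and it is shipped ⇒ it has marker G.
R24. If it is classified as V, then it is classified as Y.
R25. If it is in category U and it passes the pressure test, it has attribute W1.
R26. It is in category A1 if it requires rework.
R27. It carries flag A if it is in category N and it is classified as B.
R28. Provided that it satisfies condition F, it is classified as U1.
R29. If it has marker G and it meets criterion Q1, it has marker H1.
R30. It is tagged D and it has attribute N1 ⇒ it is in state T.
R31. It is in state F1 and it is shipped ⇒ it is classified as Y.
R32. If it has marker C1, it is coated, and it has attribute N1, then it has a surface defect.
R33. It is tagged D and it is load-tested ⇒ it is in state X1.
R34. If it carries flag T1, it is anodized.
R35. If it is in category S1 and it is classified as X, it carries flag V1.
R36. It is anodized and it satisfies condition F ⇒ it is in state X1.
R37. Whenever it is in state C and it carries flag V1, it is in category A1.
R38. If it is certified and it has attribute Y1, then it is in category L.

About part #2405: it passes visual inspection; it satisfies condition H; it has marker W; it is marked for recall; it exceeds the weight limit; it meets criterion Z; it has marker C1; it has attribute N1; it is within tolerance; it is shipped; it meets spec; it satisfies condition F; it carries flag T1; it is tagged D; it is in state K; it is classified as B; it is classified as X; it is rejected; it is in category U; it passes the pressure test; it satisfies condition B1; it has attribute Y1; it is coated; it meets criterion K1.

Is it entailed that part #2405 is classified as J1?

By R20 (it is classified as X): it is certified.
By R21 (it meets spec, it exceeds the weight limit): it is heat-treated.
By R25 (it is in category U, it passes the pressure test): it has attribute W1.
By R30 (it is tagged D, it has attribute N1): it is in state T.
By R32 (it has marker C1, it is coated, it has attribute N1): it has a surface defect.
By R34 (it carries flag T1): it is anodized.
By R36 (it is anodized, it satisfies condition F): it is in state X1.
By R38 (it is certified, it has attribute Y1): it is in category L.
By R5 (it has a surface defect): it meets criterion Q1.
By R8 (it is in state X1): it has a calibration stamp.
By R10 (it is heat-treated, it passes visual inspection, it satisfies condition B1): it has marker E1.
By R16 (it has a calibration stamp, it is marked for recall): it meets criterion Q.
By R17 (it is in state T, it satisfies condition H): it satisfies condition G1.
By R19 (it is in category L, it exceeds the weight limit): it has marker D1.
By R23 (it meets criterion Q, it is shipped): it has marker G.
By R29 (it has marker G, it meets criterion Q1): it has marker H1.
By R4 (it has marker E1): it is classified as J.
By R9 (it has marker D1, it is rejected): it is in category M.
By R12 (it satisfies condition G1, it is within tolerance, it has attribute Y1): it is in category S1.
By R13 (it is in category M, it is classified as B): it is in category N.
By R15 (it is classified as J, it meets criterion Z, it satisfies condition H): it is classified as V.
By R24 (it is classified as V): it is classified as Y.
By R27 (it is in category N, it is classified as B): it carries flag A.
By R35 (it is in category S1, it is classified as X): it carries flag V1.
By R6 (it carries flag A, it is classified as B): it is in state L1.
By R18 (it has marker H1, it is classified as Y): it is in category P.
By R22 (it carries flag V1, it has attribute W1): it is in category P1.
By R3 (it is in category P1, it is rejected): it is in category A1.
By R11 (it is in category P): it has attribute E.
By R7 (it has attribute E, it is in category A1): it is held for review.
By R14 (it is held for review, it is in state L1, it is classified as B): it is classified as J1.

Yes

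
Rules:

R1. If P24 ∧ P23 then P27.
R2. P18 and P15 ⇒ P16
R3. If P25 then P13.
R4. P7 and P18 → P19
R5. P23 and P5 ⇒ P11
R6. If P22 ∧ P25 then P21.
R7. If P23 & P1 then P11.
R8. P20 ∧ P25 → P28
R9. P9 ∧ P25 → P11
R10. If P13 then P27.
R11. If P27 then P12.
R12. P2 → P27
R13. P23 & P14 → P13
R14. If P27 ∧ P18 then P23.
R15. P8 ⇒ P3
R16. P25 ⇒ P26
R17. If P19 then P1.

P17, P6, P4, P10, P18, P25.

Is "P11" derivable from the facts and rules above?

No

Forward chaining from the given facts derives: P13, P27, P12, P23, P26.
Rules concluding P11: R5 needs P5; R7 needs P1; R9 needs P9 — none of these are established.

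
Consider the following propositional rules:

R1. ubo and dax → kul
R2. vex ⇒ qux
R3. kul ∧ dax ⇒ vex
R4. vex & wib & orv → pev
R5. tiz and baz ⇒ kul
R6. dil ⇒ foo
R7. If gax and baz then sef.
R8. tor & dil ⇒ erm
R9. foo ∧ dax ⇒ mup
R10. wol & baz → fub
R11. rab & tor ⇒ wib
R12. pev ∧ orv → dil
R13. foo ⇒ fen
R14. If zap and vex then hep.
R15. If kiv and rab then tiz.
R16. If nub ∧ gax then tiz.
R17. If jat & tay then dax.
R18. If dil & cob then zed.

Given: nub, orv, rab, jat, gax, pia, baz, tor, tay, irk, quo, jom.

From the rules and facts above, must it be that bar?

No

Forward chaining from the given facts derives: sef, wib, tiz, dax, kul, vex, pev, dil, qux, foo, erm, mup, fen.
No rule has bar as its conclusion, and it is not among the given facts.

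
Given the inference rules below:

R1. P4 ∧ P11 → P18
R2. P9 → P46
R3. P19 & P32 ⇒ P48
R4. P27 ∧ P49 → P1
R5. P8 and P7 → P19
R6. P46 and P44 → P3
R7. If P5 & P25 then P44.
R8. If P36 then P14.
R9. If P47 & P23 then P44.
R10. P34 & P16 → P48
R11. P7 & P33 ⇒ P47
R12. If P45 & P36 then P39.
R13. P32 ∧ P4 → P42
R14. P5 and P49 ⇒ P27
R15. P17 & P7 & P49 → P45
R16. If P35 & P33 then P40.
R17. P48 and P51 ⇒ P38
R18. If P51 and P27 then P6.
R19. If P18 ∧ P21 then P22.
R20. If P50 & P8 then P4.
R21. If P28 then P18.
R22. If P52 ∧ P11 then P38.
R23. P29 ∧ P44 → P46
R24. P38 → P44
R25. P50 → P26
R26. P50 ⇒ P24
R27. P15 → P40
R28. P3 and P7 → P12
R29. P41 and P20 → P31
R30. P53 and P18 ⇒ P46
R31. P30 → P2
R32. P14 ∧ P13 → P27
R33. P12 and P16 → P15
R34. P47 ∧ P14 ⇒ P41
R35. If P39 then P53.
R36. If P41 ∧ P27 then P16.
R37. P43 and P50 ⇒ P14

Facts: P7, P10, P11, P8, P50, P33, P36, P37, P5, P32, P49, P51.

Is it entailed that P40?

No

Forward chaining from the given facts derives: P19, P14, P47, P27, P6, P4, P26, P24, P41, P16, P18, P48, P1, P42, P38, P44.
Rules concluding P40: R16 needs P35; R27 needs P15 — none of these are established.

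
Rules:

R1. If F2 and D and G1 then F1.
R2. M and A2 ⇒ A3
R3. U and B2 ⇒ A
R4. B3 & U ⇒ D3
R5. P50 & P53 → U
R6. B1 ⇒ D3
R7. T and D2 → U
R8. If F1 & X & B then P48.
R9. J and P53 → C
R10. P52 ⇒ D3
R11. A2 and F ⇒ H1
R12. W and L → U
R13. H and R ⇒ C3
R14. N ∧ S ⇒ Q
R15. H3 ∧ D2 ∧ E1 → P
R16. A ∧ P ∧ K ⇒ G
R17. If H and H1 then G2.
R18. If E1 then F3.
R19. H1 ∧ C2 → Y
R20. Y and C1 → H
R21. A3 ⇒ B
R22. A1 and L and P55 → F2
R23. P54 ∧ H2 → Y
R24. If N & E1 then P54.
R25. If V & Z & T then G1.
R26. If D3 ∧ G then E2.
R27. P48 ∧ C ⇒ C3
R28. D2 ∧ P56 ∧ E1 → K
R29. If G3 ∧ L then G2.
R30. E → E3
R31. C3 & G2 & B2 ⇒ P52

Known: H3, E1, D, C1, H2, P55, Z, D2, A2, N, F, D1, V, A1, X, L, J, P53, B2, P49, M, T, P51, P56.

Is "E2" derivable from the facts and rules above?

Yes

A3  (by R2: M, A2)
U  (by R7: T, D2)
C  (by R9: J, P53)
H1  (by R11: A2, F)
P  (by R15: H3, D2, E1)
B  (by R21: A3)
F2  (by R22: A1, L, P55)
P54  (by R24: N, E1)
G1  (by R25: V, Z, T)
K  (by R28: D2, P56, E1)
F1  (by R1: F2, D, G1)
A  (by R3: U, B2)
P48  (by R8: F1, X, B)
G  (by R16: A, P, K)
Y  (by R23: P54, H2)
C3  (by R27: P48, C)
H  (by R20: Y, C1)
G2  (by R17: H, H1)
P52  (by R31: C3, G2, B2)
D3  (by R10: P52)
E2  (by R26: D3, G)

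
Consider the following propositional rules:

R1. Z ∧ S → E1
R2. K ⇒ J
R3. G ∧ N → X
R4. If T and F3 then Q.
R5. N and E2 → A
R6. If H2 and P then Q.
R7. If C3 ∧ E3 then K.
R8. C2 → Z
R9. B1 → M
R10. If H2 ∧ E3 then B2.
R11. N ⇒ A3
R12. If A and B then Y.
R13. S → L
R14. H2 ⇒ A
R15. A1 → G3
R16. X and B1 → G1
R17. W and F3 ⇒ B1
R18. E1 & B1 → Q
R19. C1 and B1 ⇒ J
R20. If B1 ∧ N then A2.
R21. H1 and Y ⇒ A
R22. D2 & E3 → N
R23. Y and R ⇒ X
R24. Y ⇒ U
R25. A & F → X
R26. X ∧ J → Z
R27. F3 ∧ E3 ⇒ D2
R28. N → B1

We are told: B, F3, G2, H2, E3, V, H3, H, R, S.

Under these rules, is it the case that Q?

No

Forward chaining from the given facts derives: B2, L, A, D2, Y, N, X, U, B1, M, A3, G1, A2.
Rules concluding Q: R4 needs T; R6 needs P; R18 needs E1 — none of these are established.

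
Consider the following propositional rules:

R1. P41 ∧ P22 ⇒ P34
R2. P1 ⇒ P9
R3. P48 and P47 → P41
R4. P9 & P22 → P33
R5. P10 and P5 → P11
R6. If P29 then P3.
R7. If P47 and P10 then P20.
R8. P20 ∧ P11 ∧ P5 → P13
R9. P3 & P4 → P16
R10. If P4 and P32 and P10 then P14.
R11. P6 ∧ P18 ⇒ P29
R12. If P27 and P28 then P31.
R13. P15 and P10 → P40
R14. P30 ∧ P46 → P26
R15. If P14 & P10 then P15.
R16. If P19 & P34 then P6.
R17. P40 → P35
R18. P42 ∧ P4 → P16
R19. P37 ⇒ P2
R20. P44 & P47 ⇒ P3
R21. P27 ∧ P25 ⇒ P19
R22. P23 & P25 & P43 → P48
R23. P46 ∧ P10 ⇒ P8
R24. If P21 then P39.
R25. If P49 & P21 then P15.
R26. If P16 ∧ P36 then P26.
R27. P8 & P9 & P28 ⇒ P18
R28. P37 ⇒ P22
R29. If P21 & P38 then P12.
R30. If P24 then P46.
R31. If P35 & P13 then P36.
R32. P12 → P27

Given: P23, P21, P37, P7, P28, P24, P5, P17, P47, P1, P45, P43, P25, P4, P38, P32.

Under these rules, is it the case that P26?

No

Forward chaining from the given facts derives: P9, P2, P48, P39, P22, P12, P46, P27, P41, P33, P31, P19, P34, P6.
Rules concluding P26: R14 needs P30; R26 needs P16 — none of these are established.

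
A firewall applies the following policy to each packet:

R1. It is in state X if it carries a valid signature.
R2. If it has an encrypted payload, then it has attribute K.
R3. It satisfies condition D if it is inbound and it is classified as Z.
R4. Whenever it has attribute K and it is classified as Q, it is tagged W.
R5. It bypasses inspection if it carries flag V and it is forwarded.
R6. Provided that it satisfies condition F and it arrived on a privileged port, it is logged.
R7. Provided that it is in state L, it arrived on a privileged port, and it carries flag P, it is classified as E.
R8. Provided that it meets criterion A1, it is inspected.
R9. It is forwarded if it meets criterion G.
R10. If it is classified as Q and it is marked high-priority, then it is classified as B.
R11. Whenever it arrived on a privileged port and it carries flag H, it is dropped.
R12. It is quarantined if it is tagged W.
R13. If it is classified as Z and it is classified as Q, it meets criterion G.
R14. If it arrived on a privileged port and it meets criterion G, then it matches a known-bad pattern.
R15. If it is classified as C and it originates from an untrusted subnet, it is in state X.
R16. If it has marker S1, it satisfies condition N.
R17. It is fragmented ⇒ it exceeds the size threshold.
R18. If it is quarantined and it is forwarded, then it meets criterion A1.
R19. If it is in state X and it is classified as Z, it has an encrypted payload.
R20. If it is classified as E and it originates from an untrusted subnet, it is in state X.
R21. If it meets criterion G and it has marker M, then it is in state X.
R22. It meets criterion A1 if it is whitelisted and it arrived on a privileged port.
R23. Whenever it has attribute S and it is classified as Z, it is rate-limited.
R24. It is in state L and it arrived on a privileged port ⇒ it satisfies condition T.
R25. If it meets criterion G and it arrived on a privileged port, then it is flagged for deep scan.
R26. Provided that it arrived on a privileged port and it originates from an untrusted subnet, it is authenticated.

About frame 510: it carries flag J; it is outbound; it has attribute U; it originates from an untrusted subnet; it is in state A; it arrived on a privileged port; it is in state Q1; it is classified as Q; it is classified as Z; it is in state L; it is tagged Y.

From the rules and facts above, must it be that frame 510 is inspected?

Forward chaining from the given facts derives: meets criterion G, matches a known-bad pattern, satisfies condition T, is flagged for deep scan, is authenticated, is forwarded.
The only rule concluding "it is inspected" is R8, which needs "it meets criterion A1"; that is never established.

No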